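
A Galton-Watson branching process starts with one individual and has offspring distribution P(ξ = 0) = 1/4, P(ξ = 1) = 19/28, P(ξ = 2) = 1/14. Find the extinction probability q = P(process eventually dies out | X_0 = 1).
q = 1

Mean offspring μ = 0·1/4 + 1·19/28 + 2·1/14 = 23/28 ≤ 1. For μ ≤ 1 with offspring not concentrated at 1, the Galton-Watson process goes extinct almost surely, so q = 1.
(Algebraic check: The pgf is f(s) = 1/4 + 19/28·s + 1/14·s². The extinction probability q is the smallest fixed point of f in [0, 1]. Setting s = f(s):
  1/14·s² + (19/28 − 1)·s + 1/4 = 0
  1/14·s² − (1/4 + 1/14)·s + 1/4 = 0
which factors as (s − 1)·(1/14·s − 1/4) = 0, giving roots s = 1 and s = (1/4)/(1/14) = 7/2. Since 7/2 ≥ 1, the smallest root in [0, 1] is s = 1.)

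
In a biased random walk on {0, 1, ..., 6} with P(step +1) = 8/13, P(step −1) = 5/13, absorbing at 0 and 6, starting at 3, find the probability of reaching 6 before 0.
P(hit 6 before 0) = (1 − (5/8)^3) / (1 − (5/8)^6) = 512/637

Let u_k denote P(reach 6 before 0 | start at k). Boundary: u_0 = 0, u_6 = 1. Recurrence: u_k = 8/13·u_{k+1} + 5/13·u_{k-1} for 1 ≤ k ≤ 5. Try u_k = A + B·r^k with r = q/p = (5/13)/(8/13) = 5/8. Substitution satisfies the recurrence; boundary conditions give:
  u_k = (1 − r^k) / (1 − r^N) = (1 − (5/8)^3) / (1 − (5/8)^6) = 512/637.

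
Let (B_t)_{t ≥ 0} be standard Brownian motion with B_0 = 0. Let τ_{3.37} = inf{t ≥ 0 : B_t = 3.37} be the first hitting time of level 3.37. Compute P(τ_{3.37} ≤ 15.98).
P(τ_{3.37} ≤ 15.98) = 2(1 − Φ(3.37/√15.98)) = 2(1 − Φ(0.8430)) ≈ 0.3992

By the reflection principle for standard BM, P(τ_b ≤ t) = 2 · P(B_t ≥ b). Since B_t ~ N(0, t), P(B_t ≥ 3.37) = 1 − Φ(3.37/√t) = 1 − Φ(3.37/√15.98) = 1 − Φ(0.8430) ≈ 0.19961. Doubling: P(τ_{3.37} ≤ 15.98) ≈ 2 · 0.19961 = 0.39922 ≈ 0.3992.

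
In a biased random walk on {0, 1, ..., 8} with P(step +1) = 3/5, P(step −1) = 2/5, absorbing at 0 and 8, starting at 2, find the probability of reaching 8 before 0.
P(hit 8 before 0) = (1 − (2/3)^2) / (1 − (2/3)^8) = 729/1261

Let u_k denote P(reach 8 before 0 | start at k). Boundary: u_0 = 0, u_8 = 1. Recurrence: u_k = 3/5·u_{k+1} + 2/5·u_{k-1} for 1 ≤ k ≤ 7. Try u_k = A + B·r^k with r = q/p = (2/5)/(3/5) = 2/3. Substitution satisfies the recurrence; boundary conditions give:
  u_k = (1 − r^k) / (1 − r^N) = (1 − (2/3)^2) / (1 − (2/3)^8) = 729/1261.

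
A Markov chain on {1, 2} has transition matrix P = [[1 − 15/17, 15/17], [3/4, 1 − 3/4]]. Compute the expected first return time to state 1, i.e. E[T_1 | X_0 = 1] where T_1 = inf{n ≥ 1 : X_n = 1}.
E[T_1 | X_0 = 1] = 1/π_1 = 37/17

For an irreducible recurrent Markov chain with stationary distribution π, E[T_i | X_0 = i] = 1/π_i (Kac's formula). Here π_1 = (3/4)/(15/17 + 3/4) = (3/4)/(111/68) = 17/37, so E[T_1 | X_0 = 1] = 1/π_1 = (15/17 + 3/4)/(3/4) = (111/68)/(3/4) = 37/17.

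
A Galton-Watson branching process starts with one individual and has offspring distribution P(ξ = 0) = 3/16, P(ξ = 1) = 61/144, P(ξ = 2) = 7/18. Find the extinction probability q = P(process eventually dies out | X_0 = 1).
q = 27/56

The pgf is f(s) = 3/16 + 61/144·s + 7/18·s². The extinction probability q is the smallest fixed point of f in [0, 1]. Setting s = f(s):
  7/18·s² + (61/144 − 1)·s + 3/16 = 0
  7/18·s² − (3/16 + 7/18)·s + 3/16 = 0
which factors as (s − 1)·(7/18·s − 3/16) = 0, giving roots s = 1 and s = (3/16)/(7/18) = 27/56.
Mean offspring μ = 61/144 + 2·7/18 = 173/144 > 1 (supercritical), so q < 1. The extinction probability is the smaller root: q = (3/16)/(7/18) = 27/56.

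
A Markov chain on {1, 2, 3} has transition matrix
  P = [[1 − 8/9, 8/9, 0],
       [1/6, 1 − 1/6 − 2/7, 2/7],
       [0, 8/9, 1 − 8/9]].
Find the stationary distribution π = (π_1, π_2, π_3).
π = (21/169, 112/169, 36/169)

This is a birth-death chain on three states, which satisfies detailed balance: π_1 · P_{12} = π_2 · P_{21} and π_2 · P_{23} = π_3 · P_{32}.
From π_1 · 8/9 = π_2 · 1/6: π_2/π_1 = (8/9)/(1/6) = 16/3.
From π_2 · 2/7 = π_3 · 8/9: π_3/π_2 = (2/7)/(8/9) = 9/28.
Take π_1 proportional to 1; then unnormalized π = (1, 16/3, 12/7). Normalize by dividing by the sum 169/21:
  π = (21/169, 112/169, 36/169).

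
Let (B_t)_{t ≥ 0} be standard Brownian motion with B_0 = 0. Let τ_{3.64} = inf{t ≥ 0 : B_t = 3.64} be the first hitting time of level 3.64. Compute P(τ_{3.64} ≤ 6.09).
P(τ_{3.64} ≤ 6.09) = 2(1 − Φ(3.64/√6.09)) = 2(1 − Φ(1.4750)) ≈ 0.1402

By the reflection principle for standard BM, P(τ_b ≤ t) = 2 · P(B_t ≥ b). Since B_t ~ N(0, t), P(B_t ≥ 3.64) = 1 − Φ(3.64/√t) = 1 − Φ(3.64/√6.09) = 1 − Φ(1.4750) ≈ 0.07011. Doubling: P(τ_{3.64} ≤ 6.09) ≈ 2 · 0.07011 = 0.14022 ≈ 0.1402.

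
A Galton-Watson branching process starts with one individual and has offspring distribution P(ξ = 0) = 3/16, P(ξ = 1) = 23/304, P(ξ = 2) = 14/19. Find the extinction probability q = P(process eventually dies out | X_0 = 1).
q = 57/224

The pgf is f(s) = 3/16 + 23/304·s + 14/19·s². The extinction probability q is the smallest fixed point of f in [0, 1]. Setting s = f(s):
  14/19·s² + (23/304 − 1)·s + 3/16 = 0
  14/19·s² − (3/16 + 14/19)·s + 3/16 = 0
which factors as (s − 1)·(14/19·s − 3/16) = 0, giving roots s = 1 and s = (3/16)/(14/19) = 57/224.
Mean offspring μ = 23/304 + 2·14/19 = 471/304 > 1 (supercritical), so q < 1. The extinction probability is the smaller root: q = (3/16)/(14/19) = 57/224.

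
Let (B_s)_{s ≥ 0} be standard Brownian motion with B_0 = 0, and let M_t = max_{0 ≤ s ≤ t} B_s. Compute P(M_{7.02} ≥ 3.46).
P(M_{7.02} ≥ 3.46) = 2·P(B_{7.02} ≥ 3.46) = 2(1 − Φ(3.46/√7.02)) ≈ 0.1916

By the reflection principle for Brownian motion, P(M_t ≥ a) = 2 · P(B_t ≥ a) for a ≥ 0. Since B_t ~ N(0, t), P(B_t ≥ 3.46) = 1 − Φ(3.46/√t) = 1 − Φ(3.46/√7.02) = 1 − Φ(1.3059). So
  P(M_{7.02} ≥ 3.46) = 2(1 − Φ(1.3059)) ≈ 0.1916.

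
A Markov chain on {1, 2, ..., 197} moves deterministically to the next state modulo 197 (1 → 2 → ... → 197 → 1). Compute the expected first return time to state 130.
E[T_130 | X_0 = 130] = 197

The chain cycles deterministically, so starting at state 130 it returns in exactly 197 steps. Equivalently, the stationary distribution is uniform π_j = 1/197 for every state j, so by Kac's formula E[T_130] = 1/π_130 = 197.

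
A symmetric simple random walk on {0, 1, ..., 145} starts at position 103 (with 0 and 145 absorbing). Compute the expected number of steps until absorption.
E[τ | X_0 = 103] = 4326

Let v_k = E[τ | X_0 = k]. Boundary: v_0 = v_145 = 0. Recurrence: v_k = 1 + (v_{k-1} + v_{k+1})/2 for 1 ≤ k ≤ 144. The particular solution to v_k − (v_{k-1} + v_{k+1})/2 = 1 is v_k = −k^2. Adding homogeneous solution A + B k and matching boundaries gives v_k = k (145 − k). Substituting k = 103: v_103 = 103 · 42 = 4326.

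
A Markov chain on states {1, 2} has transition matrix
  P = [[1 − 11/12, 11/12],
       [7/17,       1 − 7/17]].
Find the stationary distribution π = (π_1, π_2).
π_1 = 84/271, π_2 = 187/271

Solve πP = π with π_1 + π_2 = 1. From πP = π: π_1 · (1 − 11/12) + π_2 · 7/17 = π_1 ⇒ π_2 · 7/17 = π_1 · 11/12 ⇒ π_2/π_1 = (11/12)/(7/17) = 187/84. Together with π_1 + π_2 = 1:
  π_1 = (7/17)/(11/12 + 7/17) = (7/17)/(271/204) = 84/271,
  π_2 = (11/12)/(11/12 + 7/17) = (11/12)/(271/204) = 187/271.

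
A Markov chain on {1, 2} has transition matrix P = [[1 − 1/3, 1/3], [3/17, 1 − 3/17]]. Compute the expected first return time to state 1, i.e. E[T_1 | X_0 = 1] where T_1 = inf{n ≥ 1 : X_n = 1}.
E[T_1 | X_0 = 1] = 1/π_1 = 26/9

For an irreducible recurrent Markov chain with stationary distribution π, E[T_i | X_0 = i] = 1/π_i (Kac's formula). Here π_1 = (3/17)/(1/3 + 3/17) = (3/17)/(26/51) = 9/26, so E[T_1 | X_0 = 1] = 1/π_1 = (1/3 + 3/17)/(3/17) = (26/51)/(3/17) = 26/9.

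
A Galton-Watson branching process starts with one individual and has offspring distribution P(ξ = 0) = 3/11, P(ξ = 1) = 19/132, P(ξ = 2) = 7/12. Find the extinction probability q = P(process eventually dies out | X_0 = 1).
q = 36/77

The pgf is f(s) = 3/11 + 19/132·s + 7/12·s². The extinction probability q is the smallest fixed point of f in [0, 1]. Setting s = f(s):
  7/12·s² + (19/132 − 1)·s + 3/11 = 0
  7/12·s² − (3/11 + 7/12)·s + 3/11 = 0
which factors as (s − 1)·(7/12·s − 3/11) = 0, giving roots s = 1 and s = (3/11)/(7/12) = 36/77.
Mean offspring μ = 19/132 + 2·7/12 = 173/132 > 1 (supercritical), so q < 1. The extinction probability is the smaller root: q = (3/11)/(7/12) = 36/77.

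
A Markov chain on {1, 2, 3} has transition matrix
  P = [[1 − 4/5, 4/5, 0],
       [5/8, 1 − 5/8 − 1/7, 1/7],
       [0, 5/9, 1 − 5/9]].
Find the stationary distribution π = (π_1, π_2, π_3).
π = (875/2283, 1120/2283, 96/761)

This is a birth-death chain on three states, which satisfies detailed balance: π_1 · P_{12} = π_2 · P_{21} and π_2 · P_{23} = π_3 · P_{32}.
From π_1 · 4/5 = π_2 · 5/8: π_2/π_1 = (4/5)/(5/8) = 32/25.
From π_2 · 1/7 = π_3 · 5/9: π_3/π_2 = (1/7)/(5/9) = 9/35.
Take π_1 proportional to 1; then unnormalized π = (1, 32/25, 288/875). Normalize by dividing by the sum 2283/875:
  π = (875/2283, 1120/2283, 96/761).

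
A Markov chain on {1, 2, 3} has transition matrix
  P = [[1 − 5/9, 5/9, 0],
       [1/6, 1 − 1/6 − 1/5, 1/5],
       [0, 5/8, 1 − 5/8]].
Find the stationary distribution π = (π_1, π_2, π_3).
π = (5/27, 50/81, 16/81)

This is a birth-death chain on three states, which satisfies detailed balance: π_1 · P_{12} = π_2 · P_{21} and π_2 · P_{23} = π_3 · P_{32}.
From π_1 · 5/9 = π_2 · 1/6: π_2/π_1 = (5/9)/(1/6) = 10/3.
From π_2 · 1/5 = π_3 · 5/8: π_3/π_2 = (1/5)/(5/8) = 8/25.
Take π_1 proportional to 1; then unnormalized π = (1, 10/3, 16/15). Normalize by dividing by the sum 27/5:
  π = (5/27, 50/81, 16/81).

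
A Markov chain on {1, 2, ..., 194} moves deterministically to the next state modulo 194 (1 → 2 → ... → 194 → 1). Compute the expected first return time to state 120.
E[T_120 | X_0 = 120] = 194

The chain cycles deterministically, so starting at state 120 it returns in exactly 194 steps. Equivalently, the stationary distribution is uniform π_j = 1/194 for every state j, so by Kac's formula E[T_120] = 1/π_120 = 194.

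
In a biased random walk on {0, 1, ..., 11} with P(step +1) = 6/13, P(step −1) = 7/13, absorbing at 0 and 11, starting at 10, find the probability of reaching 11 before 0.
P(hit 11 before 0) = (1 − (7/6)^10) / (1 − (7/6)^11) = 1332054438/1614529687

Let u_k denote P(reach 11 before 0 | start at k). Boundary: u_0 = 0, u_11 = 1. Recurrence: u_k = 6/13·u_{k+1} + 7/13·u_{k-1} for 1 ≤ k ≤ 10. Try u_k = A + B·r^k with r = q/p = (7/13)/(6/13) = 7/6. Substitution satisfies the recurrence; boundary conditions give:
  u_k = (1 − r^k) / (1 − r^N) = (1 − (7/6)^10) / (1 − (7/6)^11) = 1332054438/1614529687.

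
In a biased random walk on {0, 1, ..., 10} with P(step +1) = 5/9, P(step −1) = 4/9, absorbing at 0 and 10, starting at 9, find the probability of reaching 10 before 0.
P(hit 10 before 0) = (1 − (4/5)^9) / (1 − (4/5)^10) = 8454905/8717049

Let u_k denote P(reach 10 before 0 | start at k). Boundary: u_0 = 0, u_10 = 1. Recurrence: u_k = 5/9·u_{k+1} + 4/9·u_{k-1} for 1 ≤ k ≤ 9. Try u_k = A + B·r^k with r = q/p = (4/9)/(5/9) = 4/5. Substitution satisfies the recurrence; boundary conditions give:
  u_k = (1 − r^k) / (1 − r^N) = (1 − (4/5)^9) / (1 − (4/5)^10) = 8454905/8717049.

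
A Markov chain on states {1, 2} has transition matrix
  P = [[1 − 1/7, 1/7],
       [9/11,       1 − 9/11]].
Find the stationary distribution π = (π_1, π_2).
π_1 = 63/74, π_2 = 11/74

Solve πP = π with π_1 + π_2 = 1. From πP = π: π_1 · (1 − 1/7) + π_2 · 9/11 = π_1 ⇒ π_2 · 9/11 = π_1 · 1/7 ⇒ π_2/π_1 = (1/7)/(9/11) = 11/63. Together with π_1 + π_2 = 1:
  π_1 = (9/11)/(1/7 + 9/11) = (9/11)/(74/77) = 63/74,
  π_2 = (1/7)/(1/7 + 9/11) = (1/7)/(74/77) = 11/74.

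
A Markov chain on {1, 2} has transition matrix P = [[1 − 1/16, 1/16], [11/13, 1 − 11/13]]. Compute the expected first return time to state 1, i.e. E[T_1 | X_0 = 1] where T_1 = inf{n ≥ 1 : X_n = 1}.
E[T_1 | X_0 = 1] = 1/π_1 = 189/176

For an irreducible recurrent Markov chain with stationary distribution π, E[T_i | X_0 = i] = 1/π_i (Kac's formula). Here π_1 = (11/13)/(1/16 + 11/13) = (11/13)/(189/208) = 176/189, so E[T_1 | X_0 = 1] = 1/π_1 = (1/16 + 11/13)/(11/13) = (189/208)/(11/13) = 189/176.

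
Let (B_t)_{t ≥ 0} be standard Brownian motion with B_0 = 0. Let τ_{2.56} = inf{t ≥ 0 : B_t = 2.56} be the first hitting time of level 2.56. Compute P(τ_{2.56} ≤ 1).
P(τ_{2.56} ≤ 1) = 2(1 − Φ(2.56/√1)) = 2(1 − Φ(2.5600)) ≈ 0.0105

By the reflection principle for standard BM, P(τ_b ≤ t) = 2 · P(B_t ≥ b). Since B_t ~ N(0, t), P(B_t ≥ 2.56) = 1 − Φ(2.56/√t) = 1 − Φ(2.56/√1) = 1 − Φ(2.5600) ≈ 0.00523. Doubling: P(τ_{2.56} ≤ 1) ≈ 2 · 0.00523 = 0.01046 ≈ 0.0105.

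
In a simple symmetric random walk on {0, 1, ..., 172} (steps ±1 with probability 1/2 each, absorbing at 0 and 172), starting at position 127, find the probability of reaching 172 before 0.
P(hit 172 before 0) = 127/172

Let u_k = P(hit 172 before 0 | start at k). Then u_0 = 0, u_172 = 1, and u_k = u_{k-1}/2 + u_{k+1}/2 for 1 ≤ k ≤ 171. This harmonic recurrence is solved by u_k = k/172, giving u_127 = 127/172.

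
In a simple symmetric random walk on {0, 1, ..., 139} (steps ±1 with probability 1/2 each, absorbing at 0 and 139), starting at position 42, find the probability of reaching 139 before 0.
P(hit 139 before 0) = 42/139

Let u_k = P(hit 139 before 0 | start at k). Then u_0 = 0, u_139 = 1, and u_k = u_{k-1}/2 + u_{k+1}/2 for 1 ≤ k ≤ 138. This harmonic recurrence is solved by u_k = k/139, giving u_42 = 42/139.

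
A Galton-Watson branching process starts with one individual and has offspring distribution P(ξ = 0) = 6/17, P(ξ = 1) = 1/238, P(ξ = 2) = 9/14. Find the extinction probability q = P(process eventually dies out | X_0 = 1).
q = 28/51

The pgf is f(s) = 6/17 + 1/238·s + 9/14·s². The extinction probability q is the smallest fixed point of f in [0, 1]. Setting s = f(s):
  9/14·s² + (1/238 − 1)·s + 6/17 = 0
  9/14·s² − (6/17 + 9/14)·s + 6/17 = 0
which factors as (s − 1)·(9/14·s − 6/17) = 0, giving roots s = 1 and s = (6/17)/(9/14) = 28/51.
Mean offspring μ = 1/238 + 2·9/14 = 307/238 > 1 (supercritical), so q < 1. The extinction probability is the smaller root: q = (6/17)/(9/14) = 28/51.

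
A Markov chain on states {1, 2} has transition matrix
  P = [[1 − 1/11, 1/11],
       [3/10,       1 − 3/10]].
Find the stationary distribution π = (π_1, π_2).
π_1 = 33/43, π_2 = 10/43

Solve πP = π with π_1 + π_2 = 1. From πP = π: π_1 · (1 − 1/11) + π_2 · 3/10 = π_1 ⇒ π_2 · 3/10 = π_1 · 1/11 ⇒ π_2/π_1 = (1/11)/(3/10) = 10/33. Together with π_1 + π_2 = 1:
  π_1 = (3/10)/(1/11 + 3/10) = (3/10)/(43/110) = 33/43,
  π_2 = (1/11)/(1/11 + 3/10) = (1/11)/(43/110) = 10/43.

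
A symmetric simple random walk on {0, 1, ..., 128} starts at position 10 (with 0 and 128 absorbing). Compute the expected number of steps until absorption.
E[τ | X_0 = 10] = 1180

Let v_k = E[τ | X_0 = k]. Boundary: v_0 = v_128 = 0. Recurrence: v_k = 1 + (v_{k-1} + v_{k+1})/2 for 1 ≤ k ≤ 127. The particular solution to v_k − (v_{k-1} + v_{k+1})/2 = 1 is v_k = −k^2. Adding homogeneous solution A + B k and matching boundaries gives v_k = k (128 − k). Substituting k = 10: v_10 = 10 · 118 = 1180.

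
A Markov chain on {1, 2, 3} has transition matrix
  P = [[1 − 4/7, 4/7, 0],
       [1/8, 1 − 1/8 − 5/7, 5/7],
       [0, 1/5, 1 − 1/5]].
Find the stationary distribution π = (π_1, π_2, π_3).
π = (49/1073, 224/1073, 800/1073)

This is a birth-death chain on three states, which satisfies detailed balance: π_1 · P_{12} = π_2 · P_{21} and π_2 · P_{23} = π_3 · P_{32}.
From π_1 · 4/7 = π_2 · 1/8: π_2/π_1 = (4/7)/(1/8) = 32/7.
From π_2 · 5/7 = π_3 · 1/5: π_3/π_2 = (5/7)/(1/5) = 25/7.
Take π_1 proportional to 1; then unnormalized π = (1, 32/7, 800/49). Normalize by dividing by the sum 1073/49:
  π = (49/1073, 224/1073, 800/1073).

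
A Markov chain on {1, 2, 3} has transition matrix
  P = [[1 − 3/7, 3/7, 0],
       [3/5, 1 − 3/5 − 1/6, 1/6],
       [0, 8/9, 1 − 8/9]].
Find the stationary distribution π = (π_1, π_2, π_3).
π = (112/207, 80/207, 5/69)

This is a birth-death chain on three states, which satisfies detailed balance: π_1 · P_{12} = π_2 · P_{21} and π_2 · P_{23} = π_3 · P_{32}.
From π_1 · 3/7 = π_2 · 3/5: π_2/π_1 = (3/7)/(3/5) = 5/7.
From π_2 · 1/6 = π_3 · 8/9: π_3/π_2 = (1/6)/(8/9) = 3/16.
Take π_1 proportional to 1; then unnormalized π = (1, 5/7, 15/112). Normalize by dividing by the sum 207/112:
  π = (112/207, 80/207, 5/69).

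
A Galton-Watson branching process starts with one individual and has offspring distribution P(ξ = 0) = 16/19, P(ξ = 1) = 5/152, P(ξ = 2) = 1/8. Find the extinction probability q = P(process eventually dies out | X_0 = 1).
q = 1

Mean offspring μ = 0·16/19 + 1·5/152 + 2·1/8 = 43/152 ≤ 1. For μ ≤ 1 with offspring not concentrated at 1, the Galton-Watson process goes extinct almost surely, so q = 1.
(Algebraic check: The pgf is f(s) = 16/19 + 5/152·s + 1/8·s². The extinction probability q is the smallest fixed point of f in [0, 1]. Setting s = f(s):
  1/8·s² + (5/152 − 1)·s + 16/19 = 0
  1/8·s² − (16/19 + 1/8)·s + 16/19 = 0
which factors as (s − 1)·(1/8·s − 16/19) = 0, giving roots s = 1 and s = (16/19)/(1/8) = 128/19. Since 128/19 ≥ 1, the smallest root in [0, 1] is s = 1.)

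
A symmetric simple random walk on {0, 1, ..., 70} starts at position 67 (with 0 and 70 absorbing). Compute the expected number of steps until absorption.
E[τ | X_0 = 67] = 201

Let v_k = E[τ | X_0 = k]. Boundary: v_0 = v_70 = 0. Recurrence: v_k = 1 + (v_{k-1} + v_{k+1})/2 for 1 ≤ k ≤ 69. The particular solution to v_k − (v_{k-1} + v_{k+1})/2 = 1 is v_k = −k^2. Adding homogeneous solution A + B k and matching boundaries gives v_k = k (70 − k). Substituting k = 67: v_67 = 67 · 3 = 201.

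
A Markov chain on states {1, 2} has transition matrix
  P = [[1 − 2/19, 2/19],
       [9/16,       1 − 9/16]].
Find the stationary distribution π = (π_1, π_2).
π_1 = 171/203, π_2 = 32/203

Solve πP = π with π_1 + π_2 = 1. From πP = π: π_1 · (1 − 2/19) + π_2 · 9/16 = π_1 ⇒ π_2 · 9/16 = π_1 · 2/19 ⇒ π_2/π_1 = (2/19)/(9/16) = 32/171. Together with π_1 + π_2 = 1:
  π_1 = (9/16)/(2/19 + 9/16) = (9/16)/(203/304) = 171/203,
  π_2 = (2/19)/(2/19 + 9/16) = (2/19)/(203/304) = 32/203.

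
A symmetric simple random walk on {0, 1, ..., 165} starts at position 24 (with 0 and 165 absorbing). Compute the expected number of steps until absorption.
E[τ | X_0 = 24] = 3384

Let v_k = E[τ | X_0 = k]. Boundary: v_0 = v_165 = 0. Recurrence: v_k = 1 + (v_{k-1} + v_{k+1})/2 for 1 ≤ k ≤ 164. The particular solution to v_k − (v_{k-1} + v_{k+1})/2 = 1 is v_k = −k^2. Adding homogeneous solution A + B k and matching boundaries gives v_k = k (165 − k). Substituting k = 24: v_24 = 24 · 141 = 3384.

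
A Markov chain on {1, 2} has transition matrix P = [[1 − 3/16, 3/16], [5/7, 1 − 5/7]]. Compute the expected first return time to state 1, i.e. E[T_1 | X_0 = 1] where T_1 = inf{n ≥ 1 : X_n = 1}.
E[T_1 | X_0 = 1] = 1/π_1 = 101/80

For an irreducible recurrent Markov chain with stationary distribution π, E[T_i | X_0 = i] = 1/π_i (Kac's formula). Here π_1 = (5/7)/(3/16 + 5/7) = (5/7)/(101/112) = 80/101, so E[T_1 | X_0 = 1] = 1/π_1 = (3/16 + 5/7)/(5/7) = (101/112)/(5/7) = 101/80.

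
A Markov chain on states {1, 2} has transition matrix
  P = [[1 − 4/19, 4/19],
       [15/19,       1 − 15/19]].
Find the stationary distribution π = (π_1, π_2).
π_1 = 15/19, π_2 = 4/19

Solve πP = π with π_1 + π_2 = 1. From πP = π: π_1 · (1 − 4/19) + π_2 · 15/19 = π_1 ⇒ π_2 · 15/19 = π_1 · 4/19 ⇒ π_2/π_1 = (4/19)/(15/19) = 4/15. Together with π_1 + π_2 = 1:
  π_1 = (15/19)/(4/19 + 15/19) = (15/19)/(1) = 15/19,
  π_2 = (4/19)/(4/19 + 15/19) = (4/19)/(1) = 4/19.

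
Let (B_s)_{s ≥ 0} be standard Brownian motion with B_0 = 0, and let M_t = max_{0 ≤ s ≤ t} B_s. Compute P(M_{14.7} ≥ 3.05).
P(M_{14.7} ≥ 3.05) = 2·P(B_{14.7} ≥ 3.05) = 2(1 − Φ(3.05/√14.7)) ≈ 0.4263

By the reflection principle for Brownian motion, P(M_t ≥ a) = 2 · P(B_t ≥ a) for a ≥ 0. Since B_t ~ N(0, t), P(B_t ≥ 3.05) = 1 − Φ(3.05/√t) = 1 − Φ(3.05/√14.7) = 1 − Φ(0.7955). So
  P(M_{14.7} ≥ 3.05) = 2(1 − Φ(0.7955)) ≈ 0.4263.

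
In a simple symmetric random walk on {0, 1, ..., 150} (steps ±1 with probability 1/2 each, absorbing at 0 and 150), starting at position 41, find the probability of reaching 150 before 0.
P(hit 150 before 0) = 41/150

Let u_k = P(hit 150 before 0 | start at k). Then u_0 = 0, u_150 = 1, and u_k = u_{k-1}/2 + u_{k+1}/2 for 1 ≤ k ≤ 149. This harmonic recurrence is solved by u_k = k/150, giving u_41 = 41/150.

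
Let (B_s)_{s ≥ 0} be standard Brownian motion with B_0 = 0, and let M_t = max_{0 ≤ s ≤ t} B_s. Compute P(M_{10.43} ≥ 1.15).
P(M_{10.43} ≥ 1.15) = 2·P(B_{10.43} ≥ 1.15) = 2(1 − Φ(1.15/√10.43)) ≈ 0.7218

By the reflection principle for Brownian motion, P(M_t ≥ a) = 2 · P(B_t ≥ a) for a ≥ 0. Since B_t ~ N(0, t), P(B_t ≥ 1.15) = 1 − Φ(1.15/√t) = 1 − Φ(1.15/√10.43) = 1 − Φ(0.3561). So
  P(M_{10.43} ≥ 1.15) = 2(1 − Φ(0.3561)) ≈ 0.7218.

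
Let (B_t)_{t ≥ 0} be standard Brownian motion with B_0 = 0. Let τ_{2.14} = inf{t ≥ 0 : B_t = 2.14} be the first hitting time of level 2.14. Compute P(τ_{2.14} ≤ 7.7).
P(τ_{2.14} ≤ 7.7) = 2(1 − Φ(2.14/√7.7)) = 2(1 − Φ(0.7712)) ≈ 0.4406

By the reflection principle for standard BM, P(τ_b ≤ t) = 2 · P(B_t ≥ b). Since B_t ~ N(0, t), P(B_t ≥ 2.14) = 1 − Φ(2.14/√t) = 1 − Φ(2.14/√7.7) = 1 − Φ(0.7712) ≈ 0.22029. Doubling: P(τ_{2.14} ≤ 7.7) ≈ 2 · 0.22029 = 0.44058 ≈ 0.4406.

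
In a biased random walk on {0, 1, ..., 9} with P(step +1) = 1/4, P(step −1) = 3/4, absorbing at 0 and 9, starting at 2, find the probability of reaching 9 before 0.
P(hit 9 before 0) = (1 − (3)^2) / (1 − (3)^9) = 4/9841

Let u_k denote P(reach 9 before 0 | start at k). Boundary: u_0 = 0, u_9 = 1. Recurrence: u_k = 1/4·u_{k+1} + 3/4·u_{k-1} for 1 ≤ k ≤ 8. Try u_k = A + B·r^k with r = q/p = (3/4)/(1/4) = 3. Substitution satisfies the recurrence; boundary conditions give:
  u_k = (1 − r^k) / (1 − r^N) = (1 − (3)^2) / (1 − (3)^9) = 4/9841.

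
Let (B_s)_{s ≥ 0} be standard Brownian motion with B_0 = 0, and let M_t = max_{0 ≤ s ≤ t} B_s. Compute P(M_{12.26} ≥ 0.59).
P(M_{12.26} ≥ 0.59) = 2·P(B_{12.26} ≥ 0.59) = 2(1 − Φ(0.59/√12.26)) ≈ 0.8662

By the reflection principle for Brownian motion, P(M_t ≥ a) = 2 · P(B_t ≥ a) for a ≥ 0. Since B_t ~ N(0, t), P(B_t ≥ 0.59) = 1 − Φ(0.59/√t) = 1 − Φ(0.59/√12.26) = 1 − Φ(0.1685). So
  P(M_{12.26} ≥ 0.59) = 2(1 − Φ(0.1685)) ≈ 0.8662.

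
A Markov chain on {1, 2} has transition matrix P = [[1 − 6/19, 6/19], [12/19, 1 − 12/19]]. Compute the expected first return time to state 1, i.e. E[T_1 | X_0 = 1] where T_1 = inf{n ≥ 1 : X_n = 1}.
E[T_1 | X_0 = 1] = 1/π_1 = 3/2

For an irreducible recurrent Markov chain with stationary distribution π, E[T_i | X_0 = i] = 1/π_i (Kac's formula). Here π_1 = (12/19)/(6/19 + 12/19) = (12/19)/(18/19) = 2/3, so E[T_1 | X_0 = 1] = 1/π_1 = (6/19 + 12/19)/(12/19) = (18/19)/(12/19) = 3/2.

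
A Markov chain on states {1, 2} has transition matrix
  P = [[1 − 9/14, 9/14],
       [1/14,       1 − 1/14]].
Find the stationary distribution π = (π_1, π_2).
π_1 = 1/10, π_2 = 9/10

Solve πP = π with π_1 + π_2 = 1. From πP = π: π_1 · (1 − 9/14) + π_2 · 1/14 = π_1 ⇒ π_2 · 1/14 = π_1 · 9/14 ⇒ π_2/π_1 = (9/14)/(1/14) = 9. Together with π_1 + π_2 = 1:
  π_1 = (1/14)/(9/14 + 1/14) = (1/14)/(5/7) = 1/10,
  π_2 = (9/14)/(9/14 + 1/14) = (9/14)/(5/7) = 9/10.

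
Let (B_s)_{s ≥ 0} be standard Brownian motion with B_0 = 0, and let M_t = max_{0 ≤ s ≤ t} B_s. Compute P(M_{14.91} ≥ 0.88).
P(M_{14.91} ≥ 0.88) = 2·P(B_{14.91} ≥ 0.88) = 2(1 − Φ(0.88/√14.91)) ≈ 0.8197

By the reflection principle for Brownian motion, P(M_t ≥ a) = 2 · P(B_t ≥ a) for a ≥ 0. Since B_t ~ N(0, t), P(B_t ≥ 0.88) = 1 − Φ(0.88/√t) = 1 − Φ(0.88/√14.91) = 1 − Φ(0.2279). So
  P(M_{14.91} ≥ 0.88) = 2(1 − Φ(0.2279)) ≈ 0.8197.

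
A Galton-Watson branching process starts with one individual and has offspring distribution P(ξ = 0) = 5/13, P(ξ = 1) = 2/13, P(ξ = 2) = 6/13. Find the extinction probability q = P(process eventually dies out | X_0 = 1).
q = 5/6

The pgf is f(s) = 5/13 + 2/13·s + 6/13·s². The extinction probability q is the smallest fixed point of f in [0, 1]. Setting s = f(s):
  6/13·s² + (2/13 − 1)·s + 5/13 = 0
  6/13·s² − (5/13 + 6/13)·s + 5/13 = 0
which factors as (s − 1)·(6/13·s − 5/13) = 0, giving roots s = 1 and s = (5/13)/(6/13) = 5/6.
Mean offspring μ = 2/13 + 2·6/13 = 14/13 > 1 (supercritical), so q < 1. The extinction probability is the smaller root: q = (5/13)/(6/13) = 5/6.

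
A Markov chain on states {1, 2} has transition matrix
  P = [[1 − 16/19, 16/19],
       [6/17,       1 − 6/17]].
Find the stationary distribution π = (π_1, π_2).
π_1 = 57/193, π_2 = 136/193

Solve πP = π with π_1 + π_2 = 1. From πP = π: π_1 · (1 − 16/19) + π_2 · 6/17 = π_1 ⇒ π_2 · 6/17 = π_1 · 16/19 ⇒ π_2/π_1 = (16/19)/(6/17) = 136/57. Together with π_1 + π_2 = 1:
  π_1 = (6/17)/(16/19 + 6/17) = (6/17)/(386/323) = 57/193,
  π_2 = (16/19)/(16/19 + 6/17) = (16/19)/(386/323) = 136/193.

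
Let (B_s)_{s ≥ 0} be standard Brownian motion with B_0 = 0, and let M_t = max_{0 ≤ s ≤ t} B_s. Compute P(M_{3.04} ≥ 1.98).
P(M_{3.04} ≥ 1.98) = 2·P(B_{3.04} ≥ 1.98) = 2(1 − Φ(1.98/√3.04)) ≈ 0.2561

By the reflection principle for Brownian motion, P(M_t ≥ a) = 2 · P(B_t ≥ a) for a ≥ 0. Since B_t ~ N(0, t), P(B_t ≥ 1.98) = 1 − Φ(1.98/√t) = 1 − Φ(1.98/√3.04) = 1 − Φ(1.1356). So
  P(M_{3.04} ≥ 1.98) = 2(1 − Φ(1.1356)) ≈ 0.2561.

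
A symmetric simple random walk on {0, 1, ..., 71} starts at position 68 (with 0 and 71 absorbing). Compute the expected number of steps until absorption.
E[τ | X_0 = 68] = 204

Let v_k = E[τ | X_0 = k]. Boundary: v_0 = v_71 = 0. Recurrence: v_k = 1 + (v_{k-1} + v_{k+1})/2 for 1 ≤ k ≤ 70. The particular solution to v_k − (v_{k-1} + v_{k+1})/2 = 1 is v_k = −k^2. Adding homogeneous solution A + B k and matching boundaries gives v_k = k (71 − k). Substituting k = 68: v_68 = 68 · 3 = 204.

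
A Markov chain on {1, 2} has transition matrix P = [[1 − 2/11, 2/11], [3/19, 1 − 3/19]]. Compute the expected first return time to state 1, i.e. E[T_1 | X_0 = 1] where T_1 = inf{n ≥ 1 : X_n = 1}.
E[T_1 | X_0 = 1] = 1/π_1 = 71/33

For an irreducible recurrent Markov chain with stationary distribution π, E[T_i | X_0 = i] = 1/π_i (Kac's formula). Here π_1 = (3/19)/(2/11 + 3/19) = (3/19)/(71/209) = 33/71, so E[T_1 | X_0 = 1] = 1/π_1 = (2/11 + 3/19)/(3/19) = (71/209)/(3/19) = 71/33.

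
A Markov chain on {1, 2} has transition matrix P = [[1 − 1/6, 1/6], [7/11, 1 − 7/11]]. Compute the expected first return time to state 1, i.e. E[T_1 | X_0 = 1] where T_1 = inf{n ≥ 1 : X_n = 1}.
E[T_1 | X_0 = 1] = 1/π_1 = 53/42

For an irreducible recurrent Markov chain with stationary distribution π, E[T_i | X_0 = i] = 1/π_i (Kac's formula). Here π_1 = (7/11)/(1/6 + 7/11) = (7/11)/(53/66) = 42/53, so E[T_1 | X_0 = 1] = 1/π_1 = (1/6 + 7/11)/(7/11) = (53/66)/(7/11) = 53/42.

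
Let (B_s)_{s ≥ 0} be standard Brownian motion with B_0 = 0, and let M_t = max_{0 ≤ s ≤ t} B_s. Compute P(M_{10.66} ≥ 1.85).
P(M_{10.66} ≥ 1.85) = 2·P(B_{10.66} ≥ 1.85) = 2(1 − Φ(1.85/√10.66)) ≈ 0.5710

By the reflection principle for Brownian motion, P(M_t ≥ a) = 2 · P(B_t ≥ a) for a ≥ 0. Since B_t ~ N(0, t), P(B_t ≥ 1.85) = 1 − Φ(1.85/√t) = 1 − Φ(1.85/√10.66) = 1 − Φ(0.5666). So
  P(M_{10.66} ≥ 1.85) = 2(1 − Φ(0.5666)) ≈ 0.5710.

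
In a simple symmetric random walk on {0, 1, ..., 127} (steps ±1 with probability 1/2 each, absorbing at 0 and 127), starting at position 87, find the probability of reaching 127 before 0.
P(hit 127 before 0) = 87/127

Let u_k = P(hit 127 before 0 | start at k). Then u_0 = 0, u_127 = 1, and u_k = u_{k-1}/2 + u_{k+1}/2 for 1 ≤ k ≤ 126. This harmonic recurrence is solved by u_k = k/127, giving u_87 = 87/127.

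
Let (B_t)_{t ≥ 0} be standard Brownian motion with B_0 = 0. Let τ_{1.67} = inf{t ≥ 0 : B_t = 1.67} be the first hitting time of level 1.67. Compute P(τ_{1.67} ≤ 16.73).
P(τ_{1.67} ≤ 16.73) = 2(1 − Φ(1.67/√16.73)) = 2(1 − Φ(0.4083)) ≈ 0.6831

By the reflection principle for standard BM, P(τ_b ≤ t) = 2 · P(B_t ≥ b). Since B_t ~ N(0, t), P(B_t ≥ 1.67) = 1 − Φ(1.67/√t) = 1 − Φ(1.67/√16.73) = 1 − Φ(0.4083) ≈ 0.34153. Doubling: P(τ_{1.67} ≤ 16.73) ≈ 2 · 0.34153 = 0.68306 ≈ 0.6831.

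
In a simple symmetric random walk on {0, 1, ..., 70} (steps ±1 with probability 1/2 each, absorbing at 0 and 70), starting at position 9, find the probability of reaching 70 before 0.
P(hit 70 before 0) = 9/70

Let u_k = P(hit 70 before 0 | start at k). Then u_0 = 0, u_70 = 1, and u_k = u_{k-1}/2 + u_{k+1}/2 for 1 ≤ k ≤ 69. This harmonic recurrence is solved by u_k = k/70, giving u_9 = 9/70.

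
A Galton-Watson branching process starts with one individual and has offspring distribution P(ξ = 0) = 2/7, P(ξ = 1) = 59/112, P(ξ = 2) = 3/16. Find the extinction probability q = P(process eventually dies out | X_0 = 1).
q = 1

Mean offspring μ = 0·2/7 + 1·59/112 + 2·3/16 = 101/112 ≤ 1. For μ ≤ 1 with offspring not concentrated at 1, the Galton-Watson process goes extinct almost surely, so q = 1.
(Algebraic check: The pgf is f(s) = 2/7 + 59/112·s + 3/16·s². The extinction probability q is the smallest fixed point of f in [0, 1]. Setting s = f(s):
  3/16·s² + (59/112 − 1)·s + 2/7 = 0
  3/16·s² − (2/7 + 3/16)·s + 2/7 = 0
which factors as (s − 1)·(3/16·s − 2/7) = 0, giving roots s = 1 and s = (2/7)/(3/16) = 32/21. Since 32/21 ≥ 1, the smallest root in [0, 1] is s = 1.)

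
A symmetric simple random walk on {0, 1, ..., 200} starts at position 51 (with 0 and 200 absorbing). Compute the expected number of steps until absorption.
E[τ | X_0 = 51] = 7599

Let v_k = E[τ | X_0 = k]. Boundary: v_0 = v_200 = 0. Recurrence: v_k = 1 + (v_{k-1} + v_{k+1})/2 for 1 ≤ k ≤ 199. The particular solution to v_k − (v_{k-1} + v_{k+1})/2 = 1 is v_k = −k^2. Adding homogeneous solution A + B k and matching boundaries gives v_k = k (200 − k). Substituting k = 51: v_51 = 51 · 149 = 7599.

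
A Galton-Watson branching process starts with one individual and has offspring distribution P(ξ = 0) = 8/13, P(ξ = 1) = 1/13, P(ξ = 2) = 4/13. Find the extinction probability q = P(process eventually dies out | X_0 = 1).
q = 1

Mean offspring μ = 0·8/13 + 1·1/13 + 2·4/13 = 9/13 ≤ 1. For μ ≤ 1 with offspring not concentrated at 1, the Galton-Watson process goes extinct almost surely, so q = 1.
(Algebraic check: The pgf is f(s) = 8/13 + 1/13·s + 4/13·s². The extinction probability q is the smallest fixed point of f in [0, 1]. Setting s = f(s):
  4/13·s² + (1/13 − 1)·s + 8/13 = 0
  4/13·s² − (8/13 + 4/13)·s + 8/13 = 0
which factors as (s − 1)·(4/13·s − 8/13) = 0, giving roots s = 1 and s = (8/13)/(4/13) = 2. Since 2 ≥ 1, the smallest root in [0, 1] is s = 1.)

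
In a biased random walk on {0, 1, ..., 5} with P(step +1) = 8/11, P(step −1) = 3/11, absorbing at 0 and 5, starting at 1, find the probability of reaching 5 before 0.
P(hit 5 before 0) = (1 − (3/8)^1) / (1 − (3/8)^5) = 4096/6505

Let u_k denote P(reach 5 before 0 | start at k). Boundary: u_0 = 0, u_5 = 1. Recurrence: u_k = 8/11·u_{k+1} + 3/11·u_{k-1} for 1 ≤ k ≤ 4. Try u_k = A + B·r^k with r = q/p = (3/11)/(8/11) = 3/8. Substitution satisfies the recurrence; boundary conditions give:
  u_k = (1 − r^k) / (1 − r^N) = (1 − (3/8)^1) / (1 − (3/8)^5) = 4096/6505.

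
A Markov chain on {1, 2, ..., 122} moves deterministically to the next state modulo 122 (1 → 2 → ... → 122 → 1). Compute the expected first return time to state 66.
E[T_66 | X_0 = 66] = 122

The chain cycles deterministically, so starting at state 66 it returns in exactly 122 steps. Equivalently, the stationary distribution is uniform π_j = 1/122 for every state j, so by Kac's formula E[T_66] = 1/π_66 = 122.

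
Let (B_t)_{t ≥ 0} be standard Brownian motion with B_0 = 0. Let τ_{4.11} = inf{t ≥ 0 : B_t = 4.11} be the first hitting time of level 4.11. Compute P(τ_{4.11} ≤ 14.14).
P(τ_{4.11} ≤ 14.14) = 2(1 − Φ(4.11/√14.14)) = 2(1 − Φ(1.0930)) ≈ 0.2744

By the reflection principle for standard BM, P(τ_b ≤ t) = 2 · P(B_t ≥ b). Since B_t ~ N(0, t), P(B_t ≥ 4.11) = 1 − Φ(4.11/√t) = 1 − Φ(4.11/√14.14) = 1 − Φ(1.0930) ≈ 0.13720. Doubling: P(τ_{4.11} ≤ 14.14) ≈ 2 · 0.13720 = 0.27440 ≈ 0.2744.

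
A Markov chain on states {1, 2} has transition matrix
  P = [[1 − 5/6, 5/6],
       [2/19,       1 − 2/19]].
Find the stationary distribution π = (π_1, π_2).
π_1 = 12/107, π_2 = 95/107

Solve πP = π with π_1 + π_2 = 1. From πP = π: π_1 · (1 − 5/6) + π_2 · 2/19 = π_1 ⇒ π_2 · 2/19 = π_1 · 5/6 ⇒ π_2/π_1 = (5/6)/(2/19) = 95/12. Together with π_1 + π_2 = 1:
  π_1 = (2/19)/(5/6 + 2/19) = (2/19)/(107/114) = 12/107,
  π_2 = (5/6)/(5/6 + 2/19) = (5/6)/(107/114) = 95/107.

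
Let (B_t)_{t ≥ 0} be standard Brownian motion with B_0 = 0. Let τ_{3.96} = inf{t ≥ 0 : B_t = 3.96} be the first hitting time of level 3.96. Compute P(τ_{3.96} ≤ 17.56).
P(τ_{3.96} ≤ 17.56) = 2(1 − Φ(3.96/√17.56)) = 2(1 − Φ(0.9450)) ≈ 0.3447

By the reflection principle for standard BM, P(τ_b ≤ t) = 2 · P(B_t ≥ b). Since B_t ~ N(0, t), P(B_t ≥ 3.96) = 1 − Φ(3.96/√t) = 1 − Φ(3.96/√17.56) = 1 − Φ(0.9450) ≈ 0.17233. Doubling: P(τ_{3.96} ≤ 17.56) ≈ 2 · 0.17233 = 0.34466 ≈ 0.3447.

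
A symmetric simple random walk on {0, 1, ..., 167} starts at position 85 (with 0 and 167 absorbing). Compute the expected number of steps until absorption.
E[τ | X_0 = 85] = 6970

Let v_k = E[τ | X_0 = k]. Boundary: v_0 = v_167 = 0. Recurrence: v_k = 1 + (v_{k-1} + v_{k+1})/2 for 1 ≤ k ≤ 166. The particular solution to v_k − (v_{k-1} + v_{k+1})/2 = 1 is v_k = −k^2. Adding homogeneous solution A + B k and matching boundaries gives v_k = k (167 − k). Substituting k = 85: v_85 = 85 · 82 = 6970.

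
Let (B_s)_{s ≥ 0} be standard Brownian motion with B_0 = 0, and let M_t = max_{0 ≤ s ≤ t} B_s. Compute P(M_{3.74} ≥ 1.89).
P(M_{3.74} ≥ 1.89) = 2·P(B_{3.74} ≥ 1.89) = 2(1 − Φ(1.89/√3.74)) ≈ 0.3284

By the reflection principle for Brownian motion, P(M_t ≥ a) = 2 · P(B_t ≥ a) for a ≥ 0. Since B_t ~ N(0, t), P(B_t ≥ 1.89) = 1 − Φ(1.89/√t) = 1 − Φ(1.89/√3.74) = 1 − Φ(0.9773). So
  P(M_{3.74} ≥ 1.89) = 2(1 − Φ(0.9773)) ≈ 0.3284.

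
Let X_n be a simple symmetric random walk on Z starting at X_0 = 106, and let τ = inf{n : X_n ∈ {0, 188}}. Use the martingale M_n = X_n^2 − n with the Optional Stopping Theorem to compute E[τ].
E[τ] = 8692

M_n = X_n^2 − n is a martingale (since E[X_{n+1}^2 | F_n] = X_n^2 + 1). By OST (τ has finite mean in a bounded region), E[M_τ] = E[M_0] = X_0^2 − 0 = 106^2 = 11236. Also E[M_τ] = E[X_τ^2] − E[τ]. The walk exits at 0 or 188, with P(hit 188 first) = 106/188, so E[X_τ^2] = 188^2 · 106/188 + 0 = 19928. Thus E[τ] = E[X_τ^2] − E[M_τ] = 19928 − 11236 = 8692 = 106(188 − 106) = 8692.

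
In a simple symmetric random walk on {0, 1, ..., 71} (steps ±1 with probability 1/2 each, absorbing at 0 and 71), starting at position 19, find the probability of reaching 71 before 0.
P(hit 71 before 0) = 19/71

Let u_k = P(hit 71 before 0 | start at k). Then u_0 = 0, u_71 = 1, and u_k = u_{k-1}/2 + u_{k+1}/2 for 1 ≤ k ≤ 70. This harmonic recurrence is solved by u_k = k/71, giving u_19 = 19/71.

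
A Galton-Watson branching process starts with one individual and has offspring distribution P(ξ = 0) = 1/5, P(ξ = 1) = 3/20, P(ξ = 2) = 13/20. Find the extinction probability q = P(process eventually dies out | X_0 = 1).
q = 4/13

The pgf is f(s) = 1/5 + 3/20·s + 13/20·s². The extinction probability q is the smallest fixed point of f in [0, 1]. Setting s = f(s):
  13/20·s² + (3/20 − 1)·s + 1/5 = 0
  13/20·s² − (1/5 + 13/20)·s + 1/5 = 0
which factors as (s − 1)·(13/20·s − 1/5) = 0, giving roots s = 1 and s = (1/5)/(13/20) = 4/13.
Mean offspring μ = 3/20 + 2·13/20 = 29/20 > 1 (supercritical), so q < 1. The extinction probability is the smaller root: q = (1/5)/(13/20) = 4/13.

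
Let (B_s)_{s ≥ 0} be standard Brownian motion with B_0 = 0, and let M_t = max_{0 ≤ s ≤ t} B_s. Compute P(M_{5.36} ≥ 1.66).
P(M_{5.36} ≥ 1.66) = 2·P(B_{5.36} ≥ 1.66) = 2(1 − Φ(1.66/√5.36)) ≈ 0.4734

By the reflection principle for Brownian motion, P(M_t ≥ a) = 2 · P(B_t ≥ a) for a ≥ 0. Since B_t ~ N(0, t), P(B_t ≥ 1.66) = 1 − Φ(1.66/√t) = 1 − Φ(1.66/√5.36) = 1 − Φ(0.7170). So
  P(M_{5.36} ≥ 1.66) = 2(1 − Φ(0.7170)) ≈ 0.4734.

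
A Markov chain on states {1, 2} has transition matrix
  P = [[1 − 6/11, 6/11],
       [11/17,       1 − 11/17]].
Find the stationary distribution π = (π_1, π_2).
π_1 = 121/223, π_2 = 102/223

Solve πP = π with π_1 + π_2 = 1. From πP = π: π_1 · (1 − 6/11) + π_2 · 11/17 = π_1 ⇒ π_2 · 11/17 = π_1 · 6/11 ⇒ π_2/π_1 = (6/11)/(11/17) = 102/121. Together with π_1 + π_2 = 1:
  π_1 = (11/17)/(6/11 + 11/17) = (11/17)/(223/187) = 121/223,
  π_2 = (6/11)/(6/11 + 11/17) = (6/11)/(223/187) = 102/223.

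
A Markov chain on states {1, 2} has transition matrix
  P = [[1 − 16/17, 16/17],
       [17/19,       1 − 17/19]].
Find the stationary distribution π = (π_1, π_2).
π_1 = 289/593, π_2 = 304/593

Solve πP = π with π_1 + π_2 = 1. From πP = π: π_1 · (1 − 16/17) + π_2 · 17/19 = π_1 ⇒ π_2 · 17/19 = π_1 · 16/17 ⇒ π_2/π_1 = (16/17)/(17/19) = 304/289. Together with π_1 + π_2 = 1:
  π_1 = (17/19)/(16/17 + 17/19) = (17/19)/(593/323) = 289/593,
  π_2 = (16/17)/(16/17 + 17/19) = (16/17)/(593/323) = 304/593.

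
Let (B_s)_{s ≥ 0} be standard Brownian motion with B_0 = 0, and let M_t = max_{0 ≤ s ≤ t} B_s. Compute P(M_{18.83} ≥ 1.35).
P(M_{18.83} ≥ 1.35) = 2·P(B_{18.83} ≥ 1.35) = 2(1 − Φ(1.35/√18.83)) ≈ 0.7557

By the reflection principle for Brownian motion, P(M_t ≥ a) = 2 · P(B_t ≥ a) for a ≥ 0. Since B_t ~ N(0, t), P(B_t ≥ 1.35) = 1 − Φ(1.35/√t) = 1 − Φ(1.35/√18.83) = 1 − Φ(0.3111). So
  P(M_{18.83} ≥ 1.35) = 2(1 − Φ(0.3111)) ≈ 0.7557.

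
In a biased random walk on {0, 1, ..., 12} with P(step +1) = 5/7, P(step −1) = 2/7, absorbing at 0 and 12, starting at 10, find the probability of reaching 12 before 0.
P(hit 12 before 0) = (1 − (2/5)^10) / (1 − (2/5)^12) = 11624525/11625549

Let u_k denote P(reach 12 before 0 | start at k). Boundary: u_0 = 0, u_12 = 1. Recurrence: u_k = 5/7·u_{k+1} + 2/7·u_{k-1} for 1 ≤ k ≤ 11. Try u_k = A + B·r^k with r = q/p = (2/7)/(5/7) = 2/5. Substitution satisfies the recurrence; boundary conditions give:
  u_k = (1 − r^k) / (1 − r^N) = (1 − (2/5)^10) / (1 − (2/5)^12) = 11624525/11625549.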